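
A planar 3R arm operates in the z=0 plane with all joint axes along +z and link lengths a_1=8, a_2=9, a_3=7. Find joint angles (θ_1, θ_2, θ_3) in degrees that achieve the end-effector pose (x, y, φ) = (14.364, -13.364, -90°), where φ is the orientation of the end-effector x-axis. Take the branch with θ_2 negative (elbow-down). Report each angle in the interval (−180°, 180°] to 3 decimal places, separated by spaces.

-0.001 -44.999 -45.000

wrist centre = target − a_3·(cos φ, sin φ) = (14.3640, -6.3640)
cos θ_2 = (246.8250−8²−9²)/(2·8·9) = 0.7071; θ_2 = -44.9991° (elbow-down)
β = atan2(-6.3640,14.3640) = -23.8958°; ψ = atan2(-6.3639,14.3641) = -23.8953°
θ_1 = β − ψ = -0.0006°
θ_3 = φ − θ_1 − θ_2 = -45.0004° (wrapped to (-180°,180°])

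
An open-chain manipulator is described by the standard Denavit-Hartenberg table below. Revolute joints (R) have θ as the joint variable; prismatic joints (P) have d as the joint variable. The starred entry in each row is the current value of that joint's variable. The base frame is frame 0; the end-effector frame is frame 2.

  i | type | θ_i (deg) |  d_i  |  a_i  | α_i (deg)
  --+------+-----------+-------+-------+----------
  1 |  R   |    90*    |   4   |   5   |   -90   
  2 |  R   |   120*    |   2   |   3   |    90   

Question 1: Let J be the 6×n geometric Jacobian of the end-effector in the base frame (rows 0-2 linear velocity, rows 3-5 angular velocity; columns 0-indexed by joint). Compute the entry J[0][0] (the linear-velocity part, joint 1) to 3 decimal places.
axis z_0 = ẑ; lever o_n−o_0 = (-2.0000,3.5000,1.4019)
cross product → J_v[:, 0] = (-3.5000,-2.0000,0.0000)
J_ω[:, 0] = z_0
entry J[0][0] = -3.5000

-3.500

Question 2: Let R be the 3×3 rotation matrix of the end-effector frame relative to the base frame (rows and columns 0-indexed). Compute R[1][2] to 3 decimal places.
0.866

End-effector z-axis (col 2 of R) = (-0.0000,0.8660,-0.5000)
R[1][2] = 0.8660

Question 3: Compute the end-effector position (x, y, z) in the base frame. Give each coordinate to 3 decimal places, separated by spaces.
after link 1: o_1 = (0.0000, 5.0000, 4.0000)
after link 2: o_2 = (-2.0000, 3.5000, 1.4019)

-2.000 3.500 1.402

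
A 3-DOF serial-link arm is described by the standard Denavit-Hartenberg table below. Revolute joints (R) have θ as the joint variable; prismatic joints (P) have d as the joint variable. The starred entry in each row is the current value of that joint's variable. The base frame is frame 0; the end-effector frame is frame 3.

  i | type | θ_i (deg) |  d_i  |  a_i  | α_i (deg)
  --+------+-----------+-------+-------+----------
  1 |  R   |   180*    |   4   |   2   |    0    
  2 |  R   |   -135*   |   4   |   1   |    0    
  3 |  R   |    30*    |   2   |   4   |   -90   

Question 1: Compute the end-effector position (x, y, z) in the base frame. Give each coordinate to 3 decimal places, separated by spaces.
after link 1: o_1 = (-2.0000, 0.0000, 4.0000)
after link 2: o_2 = (-1.2929, 0.7071, 8.0000)
after link 3: o_3 = (-0.2576, 4.5708, 10.0000)

-0.258 4.571 10.000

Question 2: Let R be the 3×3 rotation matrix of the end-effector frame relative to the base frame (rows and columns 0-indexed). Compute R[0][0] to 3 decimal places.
0.259

End-effector x-axis (col 0 of R) = (0.2588,0.9659,0.0000)
R[0][0] = 0.2588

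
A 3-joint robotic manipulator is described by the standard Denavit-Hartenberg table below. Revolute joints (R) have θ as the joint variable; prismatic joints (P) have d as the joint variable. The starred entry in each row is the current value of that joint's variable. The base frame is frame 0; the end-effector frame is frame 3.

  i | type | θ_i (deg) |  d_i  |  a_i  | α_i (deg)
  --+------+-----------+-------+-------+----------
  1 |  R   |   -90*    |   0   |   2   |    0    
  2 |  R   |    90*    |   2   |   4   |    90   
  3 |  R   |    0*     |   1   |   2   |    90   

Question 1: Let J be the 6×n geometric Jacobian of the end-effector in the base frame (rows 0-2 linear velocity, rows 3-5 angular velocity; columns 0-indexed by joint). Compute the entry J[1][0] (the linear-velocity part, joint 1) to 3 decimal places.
6.000

axis z_0 = ẑ; lever o_n−o_0 = (6.0000,-3.0000,2.0000)
cross product → J_v[:, 0] = (3.0000,6.0000,-0.0000)
J_ω[:, 0] = z_0
entry J[1][0] = 6.0000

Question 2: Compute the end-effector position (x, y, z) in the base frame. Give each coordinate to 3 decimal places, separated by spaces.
after link 1: o_1 = (0.0000, -2.0000, 0.0000)
after link 2: o_2 = (4.0000, -2.0000, 2.0000)
after link 3: o_3 = (6.0000, -3.0000, 2.0000)

6.000 -3.000 2.000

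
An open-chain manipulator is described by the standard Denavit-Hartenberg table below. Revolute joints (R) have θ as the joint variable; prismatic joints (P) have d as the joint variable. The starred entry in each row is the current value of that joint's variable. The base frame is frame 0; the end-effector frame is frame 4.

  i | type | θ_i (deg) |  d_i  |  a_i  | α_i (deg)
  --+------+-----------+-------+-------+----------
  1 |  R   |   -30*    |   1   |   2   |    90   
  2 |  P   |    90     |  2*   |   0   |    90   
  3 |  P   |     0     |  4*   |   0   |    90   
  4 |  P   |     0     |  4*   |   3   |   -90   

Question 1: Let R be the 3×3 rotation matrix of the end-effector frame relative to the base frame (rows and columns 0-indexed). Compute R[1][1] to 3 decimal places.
End-effector y-axis (col 1 of R) = (-0.5000,-0.8660,0.0000)
R[1][1] = -0.8660

-0.866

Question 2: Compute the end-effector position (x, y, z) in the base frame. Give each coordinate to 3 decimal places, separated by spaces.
after link 1: o_1 = (1.7321, -1.0000, 1.0000)
after link 2: o_2 = (0.7321, -2.7321, 1.0000)
after link 3: o_3 = (4.1962, -4.7321, 1.0000)
after link 4: o_4 = (6.1962, -1.2679, 4.0000)

6.196 -1.268 4.000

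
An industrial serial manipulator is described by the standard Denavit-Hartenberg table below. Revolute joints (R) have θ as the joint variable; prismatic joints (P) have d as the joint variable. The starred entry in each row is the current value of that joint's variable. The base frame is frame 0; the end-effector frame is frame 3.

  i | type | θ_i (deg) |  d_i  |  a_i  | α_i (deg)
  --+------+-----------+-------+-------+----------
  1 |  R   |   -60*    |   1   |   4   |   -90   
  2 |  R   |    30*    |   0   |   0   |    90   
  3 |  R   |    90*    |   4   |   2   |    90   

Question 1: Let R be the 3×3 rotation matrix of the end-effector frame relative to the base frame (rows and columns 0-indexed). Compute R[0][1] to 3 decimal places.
End-effector y-axis (col 1 of R) = (0.2500,-0.4330,0.8660)
R[0][1] = 0.2500

0.250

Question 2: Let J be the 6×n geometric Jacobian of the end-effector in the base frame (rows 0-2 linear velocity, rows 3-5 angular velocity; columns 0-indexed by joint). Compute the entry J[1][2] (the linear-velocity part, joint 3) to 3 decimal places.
1.500

axis z_2 = (0.2500,-0.4330,0.8660); lever o_n−o_2 = (2.7321,-0.7321,3.4641)
cross product → J_v[:, 2] = (-0.8660,1.5000,1.0000)
J_ω[:, 2] = z_2
entry J[1][2] = 1.5000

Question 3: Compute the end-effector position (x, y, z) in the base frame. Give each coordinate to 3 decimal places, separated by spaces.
after link 1: o_1 = (2.0000, -3.4641, 1.0000)
after link 2: o_2 = (2.0000, -3.4641, 1.0000)
after link 3: o_3 = (4.7321, -4.1962, 4.4641)

4.732 -4.196 4.464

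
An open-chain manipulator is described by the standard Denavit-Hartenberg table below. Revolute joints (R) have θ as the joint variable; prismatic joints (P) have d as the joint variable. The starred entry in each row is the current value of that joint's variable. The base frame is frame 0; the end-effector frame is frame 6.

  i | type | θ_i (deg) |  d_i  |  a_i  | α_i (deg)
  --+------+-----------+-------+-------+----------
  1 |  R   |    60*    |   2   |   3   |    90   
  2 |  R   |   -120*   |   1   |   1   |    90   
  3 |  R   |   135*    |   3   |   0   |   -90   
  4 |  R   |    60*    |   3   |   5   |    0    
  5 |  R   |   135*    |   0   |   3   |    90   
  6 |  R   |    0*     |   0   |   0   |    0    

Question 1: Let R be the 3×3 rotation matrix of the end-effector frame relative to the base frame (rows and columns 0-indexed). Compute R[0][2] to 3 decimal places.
0.214

End-effector z-axis (col 2 of R) = (0.2140,0.7367,-0.6415)
R[0][2] = 0.2140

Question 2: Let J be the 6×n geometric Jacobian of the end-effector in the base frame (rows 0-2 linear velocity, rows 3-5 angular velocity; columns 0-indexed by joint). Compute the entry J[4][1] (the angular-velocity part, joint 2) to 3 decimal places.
-0.500

axis z_1 = (0.8660,-0.5000,0.0000); lever o_n−o_1 = (-0.7649,1.4803,0.4507)
cross product → J_v[:, 1] = (-0.2253,-0.3903,0.8995)
J_ω[:, 1] = z_1
entry J[4][1] = -0.5000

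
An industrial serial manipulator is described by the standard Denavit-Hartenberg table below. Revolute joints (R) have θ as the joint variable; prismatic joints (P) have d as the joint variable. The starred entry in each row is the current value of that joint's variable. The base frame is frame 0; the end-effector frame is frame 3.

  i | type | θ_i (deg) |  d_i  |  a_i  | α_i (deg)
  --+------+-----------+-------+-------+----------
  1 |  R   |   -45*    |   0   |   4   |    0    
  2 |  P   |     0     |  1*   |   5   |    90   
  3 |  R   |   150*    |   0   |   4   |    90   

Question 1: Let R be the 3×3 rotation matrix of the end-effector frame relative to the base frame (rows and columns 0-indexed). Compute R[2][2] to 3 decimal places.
0.866

End-effector z-axis (col 2 of R) = (0.3536,-0.3536,0.8660)
R[2][2] = 0.8660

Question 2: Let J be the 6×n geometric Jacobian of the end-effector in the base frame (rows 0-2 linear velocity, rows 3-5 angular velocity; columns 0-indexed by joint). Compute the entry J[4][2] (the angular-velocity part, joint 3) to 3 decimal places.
-0.707

axis z_2 = (-0.7071,-0.7071,0.0000); lever o_n−o_2 = (-2.4495,2.4495,2.0000)
cross product → J_v[:, 2] = (-1.4142,1.4142,-3.4641)
J_ω[:, 2] = z_2
entry J[4][2] = -0.7071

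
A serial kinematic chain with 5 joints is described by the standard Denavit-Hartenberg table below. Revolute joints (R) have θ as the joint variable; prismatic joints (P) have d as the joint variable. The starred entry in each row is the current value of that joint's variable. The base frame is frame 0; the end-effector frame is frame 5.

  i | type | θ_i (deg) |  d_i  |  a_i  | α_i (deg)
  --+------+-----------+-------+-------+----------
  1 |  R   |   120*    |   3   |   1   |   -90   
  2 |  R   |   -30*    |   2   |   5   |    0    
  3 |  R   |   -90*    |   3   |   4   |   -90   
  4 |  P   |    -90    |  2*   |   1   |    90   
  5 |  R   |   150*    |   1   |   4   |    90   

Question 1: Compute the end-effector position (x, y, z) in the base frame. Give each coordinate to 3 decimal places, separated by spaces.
-5.843 5.049 10.098

after link 1: o_1 = (-0.5000, 0.8660, 3.0000)
after link 2: o_2 = (-4.3971, 3.6160, 5.5000)
after link 3: o_3 = (-5.9952, 0.3840, 8.9641)
after link 4: o_4 = (-7.7272, 1.3840, 9.9641)
after link 5: o_5 = (-5.8433, 5.0490, 10.0981)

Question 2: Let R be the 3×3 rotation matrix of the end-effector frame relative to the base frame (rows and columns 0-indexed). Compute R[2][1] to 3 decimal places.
-0.866

End-effector y-axis (col 1 of R) = (-0.2500,0.4330,-0.8660)
R[2][1] = -0.8660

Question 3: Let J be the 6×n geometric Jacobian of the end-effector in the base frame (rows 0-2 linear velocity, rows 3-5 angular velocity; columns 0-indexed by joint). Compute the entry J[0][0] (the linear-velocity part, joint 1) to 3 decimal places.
-5.049

axis z_0 = ẑ; lever o_n−o_0 = (-5.8433,5.0490,10.0981)
cross product → J_v[:, 0] = (-5.0490,-5.8433,0.0000)
J_ω[:, 0] = z_0
entry J[0][0] = -5.0490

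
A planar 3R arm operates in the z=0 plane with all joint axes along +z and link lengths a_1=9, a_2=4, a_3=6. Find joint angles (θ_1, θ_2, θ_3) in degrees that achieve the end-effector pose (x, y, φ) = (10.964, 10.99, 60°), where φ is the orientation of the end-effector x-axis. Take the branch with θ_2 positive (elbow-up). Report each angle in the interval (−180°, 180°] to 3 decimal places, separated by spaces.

12.073 90.005 -42.078

wrist centre = target − a_3·(cos φ, sin φ) = (7.9640, 5.7938)
cos θ_2 = (96.9940−9²−4²)/(2·9·4) = -0.0001; θ_2 = 90.0048° (elbow-up)
β = atan2(5.7938,7.9640) = 36.0361°; ψ = atan2(4.0000,8.9997) = 23.9633°
θ_1 = β − ψ = 12.0728°
θ_3 = φ − θ_1 − θ_2 = -42.0776° (wrapped to (-180°,180°])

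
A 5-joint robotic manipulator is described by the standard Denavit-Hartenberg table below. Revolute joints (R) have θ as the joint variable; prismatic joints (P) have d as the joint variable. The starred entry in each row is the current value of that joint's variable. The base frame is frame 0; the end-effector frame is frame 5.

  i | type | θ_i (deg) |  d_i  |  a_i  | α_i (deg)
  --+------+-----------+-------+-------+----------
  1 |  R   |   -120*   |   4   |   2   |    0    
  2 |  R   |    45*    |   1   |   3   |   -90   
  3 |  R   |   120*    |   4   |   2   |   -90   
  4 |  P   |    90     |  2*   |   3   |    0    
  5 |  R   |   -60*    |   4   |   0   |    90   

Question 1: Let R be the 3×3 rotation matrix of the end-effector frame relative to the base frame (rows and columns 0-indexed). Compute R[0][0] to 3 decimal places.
End-effector x-axis (col 0 of R) = (-0.5950,0.2888,-0.7500)
R[0][0] = -0.5950

-0.595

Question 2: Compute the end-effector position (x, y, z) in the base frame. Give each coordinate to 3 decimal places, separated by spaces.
-0.861 1.614 6.268

after link 1: o_1 = (-1.0000, -1.7321, 4.0000)
after link 2: o_2 = (-0.2235, -4.6298, 5.0000)
after link 3: o_3 = (3.3813, -2.6286, 3.2679)
after link 4: o_4 = (0.0353, -1.7321, 4.2679)
after link 5: o_5 = (-0.8613, 1.6140, 6.2679)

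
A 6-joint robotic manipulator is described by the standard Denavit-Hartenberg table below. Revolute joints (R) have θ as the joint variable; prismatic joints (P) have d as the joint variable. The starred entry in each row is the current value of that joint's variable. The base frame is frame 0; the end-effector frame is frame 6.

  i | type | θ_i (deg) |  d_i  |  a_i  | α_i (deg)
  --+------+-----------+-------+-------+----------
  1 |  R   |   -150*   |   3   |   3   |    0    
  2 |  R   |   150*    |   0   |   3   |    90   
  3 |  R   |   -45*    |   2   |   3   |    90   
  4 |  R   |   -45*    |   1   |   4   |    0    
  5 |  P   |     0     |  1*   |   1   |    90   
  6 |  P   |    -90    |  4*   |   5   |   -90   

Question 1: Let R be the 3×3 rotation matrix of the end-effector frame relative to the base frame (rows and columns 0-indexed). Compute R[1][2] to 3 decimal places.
0.707

End-effector z-axis (col 2 of R) = (0.5000,0.7071,-0.5000)
R[1][2] = 0.7071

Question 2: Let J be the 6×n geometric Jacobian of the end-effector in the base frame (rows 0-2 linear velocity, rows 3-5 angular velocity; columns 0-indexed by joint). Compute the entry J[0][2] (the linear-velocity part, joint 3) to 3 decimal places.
0.500

axis z_2 = (0.0000,-1.0000,0.0000); lever o_n−o_2 = (4.7426,4.3640,-0.5000)
cross product → J_v[:, 2] = (0.5000,0.0000,4.7426)
J_ω[:, 2] = z_2
entry J[0][2] = 0.5000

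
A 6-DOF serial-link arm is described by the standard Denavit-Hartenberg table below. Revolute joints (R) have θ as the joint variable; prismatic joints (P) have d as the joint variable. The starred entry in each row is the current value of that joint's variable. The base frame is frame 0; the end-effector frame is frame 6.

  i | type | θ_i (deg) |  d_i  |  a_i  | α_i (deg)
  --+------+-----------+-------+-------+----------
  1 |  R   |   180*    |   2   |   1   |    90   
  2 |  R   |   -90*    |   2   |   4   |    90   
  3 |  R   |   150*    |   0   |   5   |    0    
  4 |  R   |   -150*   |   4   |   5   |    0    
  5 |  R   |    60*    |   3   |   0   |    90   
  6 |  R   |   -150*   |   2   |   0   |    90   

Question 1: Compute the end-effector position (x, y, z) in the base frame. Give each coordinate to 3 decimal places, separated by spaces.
after link 1: o_1 = (-1.0000, 0.0000, 2.0000)
after link 2: o_2 = (-1.0000, 2.0000, -2.0000)
after link 3: o_3 = (-1.0000, 4.5000, 2.3301)
after link 4: o_4 = (3.0000, 4.5000, -2.6699)
after link 5: o_5 = (6.0000, 4.5000, -2.6699)
after link 6: o_6 = (6.0000, 3.5000, -4.4019)

6.000 3.500 -4.402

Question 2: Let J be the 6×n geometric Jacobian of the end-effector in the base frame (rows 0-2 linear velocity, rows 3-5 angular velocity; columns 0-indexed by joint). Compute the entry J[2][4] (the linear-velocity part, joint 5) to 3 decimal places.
-1.000

axis z_4 = (1.0000,-0.0000,-0.0000); lever o_n−o_4 = (3.0000,-1.0000,-1.7321)
cross product → J_v[:, 4] = (0.0000,1.7321,-1.0000)
J_ω[:, 4] = z_4
entry J[2][4] = -1.0000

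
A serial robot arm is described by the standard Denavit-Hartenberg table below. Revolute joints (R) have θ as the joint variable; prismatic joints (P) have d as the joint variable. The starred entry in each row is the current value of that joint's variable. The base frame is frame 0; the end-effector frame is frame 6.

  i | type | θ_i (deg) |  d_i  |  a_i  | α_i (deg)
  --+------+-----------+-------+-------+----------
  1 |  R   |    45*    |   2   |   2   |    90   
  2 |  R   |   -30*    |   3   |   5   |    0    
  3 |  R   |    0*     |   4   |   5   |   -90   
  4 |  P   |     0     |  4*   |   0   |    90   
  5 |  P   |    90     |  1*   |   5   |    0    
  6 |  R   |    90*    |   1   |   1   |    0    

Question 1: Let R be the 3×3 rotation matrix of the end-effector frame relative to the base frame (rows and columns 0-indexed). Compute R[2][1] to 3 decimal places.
End-effector y-axis (col 1 of R) = (-0.3536,-0.3536,-0.8660)
R[2][1] = -0.8660

-0.866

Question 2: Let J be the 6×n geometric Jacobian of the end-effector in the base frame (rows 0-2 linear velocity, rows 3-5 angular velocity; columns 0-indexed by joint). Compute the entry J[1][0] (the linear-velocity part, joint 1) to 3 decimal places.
16.472

axis z_0 = ẑ; lever o_n−o_0 = (16.4715,3.7436,5.2942)
cross product → J_v[:, 0] = (-3.7436,16.4715,0.0000)
J_ω[:, 0] = z_0
entry J[1][0] = 16.4715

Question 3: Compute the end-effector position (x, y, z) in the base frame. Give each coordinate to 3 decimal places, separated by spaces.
16.472 3.744 5.294

after link 1: o_1 = (1.4142, 1.4142, 2.0000)
after link 2: o_2 = (6.5974, 2.3548, -0.5000)
after link 3: o_3 = (12.4877, 2.5882, -3.0000)
after link 4: o_4 = (13.9019, 4.0024, 0.4641)
after link 5: o_5 = (16.3768, 5.0631, 4.7942)
after link 6: o_6 = (16.4715, 3.7436, 5.2942)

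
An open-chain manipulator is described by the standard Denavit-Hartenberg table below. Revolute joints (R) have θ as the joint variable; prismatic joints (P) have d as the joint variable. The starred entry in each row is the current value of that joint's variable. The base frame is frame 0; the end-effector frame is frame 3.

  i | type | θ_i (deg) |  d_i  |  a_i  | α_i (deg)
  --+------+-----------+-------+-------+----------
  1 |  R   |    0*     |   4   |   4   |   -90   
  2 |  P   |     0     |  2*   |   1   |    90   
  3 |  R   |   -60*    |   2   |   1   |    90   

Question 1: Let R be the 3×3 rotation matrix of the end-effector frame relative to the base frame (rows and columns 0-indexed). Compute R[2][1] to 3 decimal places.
End-effector y-axis (col 1 of R) = (0.0000,0.0000,1.0000)
R[2][1] = 1.0000

1.000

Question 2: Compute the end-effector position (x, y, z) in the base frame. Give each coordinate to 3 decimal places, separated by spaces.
after link 1: o_1 = (4.0000, 0.0000, 4.0000)
after link 2: o_2 = (5.0000, 2.0000, 4.0000)
after link 3: o_3 = (5.5000, 1.1340, 6.0000)

5.500 1.134 6.000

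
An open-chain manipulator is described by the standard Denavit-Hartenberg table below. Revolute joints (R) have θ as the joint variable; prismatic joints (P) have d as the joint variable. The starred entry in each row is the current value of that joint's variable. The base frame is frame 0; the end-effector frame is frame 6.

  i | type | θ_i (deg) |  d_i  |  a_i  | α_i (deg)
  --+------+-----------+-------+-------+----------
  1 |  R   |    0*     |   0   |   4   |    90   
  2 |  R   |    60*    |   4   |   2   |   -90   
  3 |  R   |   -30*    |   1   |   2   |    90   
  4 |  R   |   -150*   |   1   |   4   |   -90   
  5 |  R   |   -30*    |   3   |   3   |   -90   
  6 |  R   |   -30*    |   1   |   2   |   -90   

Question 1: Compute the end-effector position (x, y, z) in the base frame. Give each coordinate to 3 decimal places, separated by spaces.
after link 1: o_1 = (4.0000, 0.0000, 0.0000)
after link 2: o_2 = (5.0000, -4.0000, 1.7321)
after link 3: o_3 = (5.0000, -5.0000, 3.7321)
after link 4: o_4 = (4.9821, -4.1340, -0.2990)
after link 5: o_5 = (7.6573, -5.0580, -3.4596)
after link 6: o_6 = (8.7398, -4.4420, -5.3167)

8.740 -4.442 -5.317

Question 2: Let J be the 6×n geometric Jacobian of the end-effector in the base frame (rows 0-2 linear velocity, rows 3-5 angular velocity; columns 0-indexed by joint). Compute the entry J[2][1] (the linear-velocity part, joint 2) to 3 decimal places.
axis z_1 = (0.0000,-1.0000,0.0000); lever o_n−o_1 = (4.7398,-4.4420,-5.3167)
cross product → J_v[:, 1] = (5.3167,0.0000,4.7398)
J_ω[:, 1] = z_1
entry J[2][1] = 4.7398

4.740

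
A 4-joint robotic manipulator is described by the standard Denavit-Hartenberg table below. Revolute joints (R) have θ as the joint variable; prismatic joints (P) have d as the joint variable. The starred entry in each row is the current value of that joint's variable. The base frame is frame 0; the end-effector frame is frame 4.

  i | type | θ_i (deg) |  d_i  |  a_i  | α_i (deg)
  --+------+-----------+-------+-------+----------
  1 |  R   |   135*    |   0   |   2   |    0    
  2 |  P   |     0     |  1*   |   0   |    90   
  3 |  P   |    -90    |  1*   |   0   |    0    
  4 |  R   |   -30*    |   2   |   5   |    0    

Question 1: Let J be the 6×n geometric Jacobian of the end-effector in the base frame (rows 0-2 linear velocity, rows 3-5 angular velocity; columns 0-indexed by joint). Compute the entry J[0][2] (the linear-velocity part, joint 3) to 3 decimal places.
prismatic axis z_2 = (0.7071,0.7071,0.0000)
J_v[:, 2] = z_2; J_ω[:, 2] = (0,0,0)
entry J[0][2] = 0.7071

0.707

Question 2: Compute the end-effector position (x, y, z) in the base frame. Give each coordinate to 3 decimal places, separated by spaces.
2.475 1.768 -3.330

after link 1: o_1 = (-1.4142, 1.4142, 0.0000)
after link 2: o_2 = (-1.4142, 1.4142, 1.0000)
after link 3: o_3 = (-0.7071, 2.1213, 1.0000)
after link 4: o_4 = (2.4749, 1.7678, -3.3301)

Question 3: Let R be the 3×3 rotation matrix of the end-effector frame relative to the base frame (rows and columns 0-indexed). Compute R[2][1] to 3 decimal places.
-0.500

End-effector y-axis (col 1 of R) = (-0.6124,0.6124,-0.5000)
R[2][1] = -0.5000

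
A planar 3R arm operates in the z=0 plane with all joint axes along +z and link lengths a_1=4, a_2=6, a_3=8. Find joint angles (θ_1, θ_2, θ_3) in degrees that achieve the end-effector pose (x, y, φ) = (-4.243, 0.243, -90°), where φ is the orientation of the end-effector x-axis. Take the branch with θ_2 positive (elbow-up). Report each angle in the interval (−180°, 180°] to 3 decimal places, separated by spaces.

wrist centre = target − a_3·(cos φ, sin φ) = (-4.2430, 8.2430)
cos θ_2 = (85.9501−4²−6²)/(2·4·6) = 0.7073; θ_2 = 44.9849° (elbow-up)
β = atan2(8.2430,-4.2430) = 117.2367°; ψ = atan2(4.2415,8.2438) = 27.2264°
θ_1 = β − ψ = 90.0103°
θ_3 = φ − θ_1 − θ_2 = 135.0049° (wrapped to (-180°,180°])

90.010 44.985 135.005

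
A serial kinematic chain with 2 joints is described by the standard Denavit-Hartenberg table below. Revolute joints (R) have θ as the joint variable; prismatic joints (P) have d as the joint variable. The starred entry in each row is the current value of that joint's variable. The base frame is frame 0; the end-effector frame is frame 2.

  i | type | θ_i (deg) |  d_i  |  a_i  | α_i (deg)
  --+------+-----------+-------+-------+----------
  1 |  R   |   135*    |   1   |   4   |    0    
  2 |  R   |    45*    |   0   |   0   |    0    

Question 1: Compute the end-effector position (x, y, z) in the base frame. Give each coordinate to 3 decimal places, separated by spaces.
-2.828 2.828 1.000

after link 1: o_1 = (-2.8284, 2.8284, 1.0000)
after link 2: o_2 = (-2.8284, 2.8284, 1.0000)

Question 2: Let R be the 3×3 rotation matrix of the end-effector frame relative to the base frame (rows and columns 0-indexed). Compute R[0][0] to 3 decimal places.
End-effector x-axis (col 0 of R) = (-1.0000,0.0000,0.0000)
R[0][0] = -1.0000

-1.000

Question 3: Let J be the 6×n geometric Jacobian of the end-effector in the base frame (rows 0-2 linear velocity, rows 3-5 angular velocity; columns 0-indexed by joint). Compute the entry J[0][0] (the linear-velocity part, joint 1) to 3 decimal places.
axis z_0 = ẑ; lever o_n−o_0 = (-2.8284,2.8284,1.0000)
cross product → J_v[:, 0] = (-2.8284,-2.8284,0.0000)
J_ω[:, 0] = z_0
entry J[0][0] = -2.8284

-2.828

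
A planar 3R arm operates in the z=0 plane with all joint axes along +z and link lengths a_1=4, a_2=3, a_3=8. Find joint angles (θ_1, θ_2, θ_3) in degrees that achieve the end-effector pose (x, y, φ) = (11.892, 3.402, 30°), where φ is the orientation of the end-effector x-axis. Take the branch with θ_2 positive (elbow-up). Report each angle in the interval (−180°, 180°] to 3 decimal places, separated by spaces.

wrist centre = target − a_3·(cos φ, sin φ) = (4.9638, -0.5980)
cos θ_2 = (24.9969−4²−3²)/(2·4·3) = -0.0001; θ_2 = 90.0074° (elbow-up)
β = atan2(-0.5980,4.9638) = -6.8694°; ψ = atan2(3.0000,3.9996) = 36.8726°
θ_1 = β − ψ = -43.7420°
θ_3 = φ − θ_1 − θ_2 = -16.2654° (wrapped to (-180°,180°])

-43.742 90.007 -16.265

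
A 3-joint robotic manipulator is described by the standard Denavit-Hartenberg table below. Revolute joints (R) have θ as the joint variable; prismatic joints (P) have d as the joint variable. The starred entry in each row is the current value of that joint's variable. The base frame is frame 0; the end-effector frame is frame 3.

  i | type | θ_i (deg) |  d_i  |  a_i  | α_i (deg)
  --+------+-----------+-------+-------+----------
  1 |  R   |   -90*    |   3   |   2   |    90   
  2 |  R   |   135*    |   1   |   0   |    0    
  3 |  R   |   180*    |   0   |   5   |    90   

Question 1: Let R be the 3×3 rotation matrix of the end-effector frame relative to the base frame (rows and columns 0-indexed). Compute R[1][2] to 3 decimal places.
End-effector z-axis (col 2 of R) = (-0.0000,0.7071,-0.7071)
R[1][2] = 0.7071

0.707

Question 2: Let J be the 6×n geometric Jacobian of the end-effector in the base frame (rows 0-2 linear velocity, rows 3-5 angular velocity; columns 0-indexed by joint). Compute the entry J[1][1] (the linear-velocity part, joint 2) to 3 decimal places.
-3.536

axis z_1 = (-1.0000,-0.0000,0.0000); lever o_n−o_1 = (-1.0000,-3.5355,-3.5355)
cross product → J_v[:, 1] = (0.0000,-3.5355,3.5355)
J_ω[:, 1] = z_1
entry J[1][1] = -3.5355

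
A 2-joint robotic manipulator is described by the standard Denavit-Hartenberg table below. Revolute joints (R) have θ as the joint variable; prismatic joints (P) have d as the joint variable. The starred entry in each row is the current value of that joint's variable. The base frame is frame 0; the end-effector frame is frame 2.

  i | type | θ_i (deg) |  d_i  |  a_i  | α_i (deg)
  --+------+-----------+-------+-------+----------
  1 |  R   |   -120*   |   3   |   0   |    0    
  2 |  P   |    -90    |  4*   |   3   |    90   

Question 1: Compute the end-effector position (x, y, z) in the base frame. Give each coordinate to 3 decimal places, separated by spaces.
after link 1: o_1 = (0.0000, 0.0000, 3.0000)
after link 2: o_2 = (-2.5981, 1.5000, 7.0000)

-2.598 1.500 7.000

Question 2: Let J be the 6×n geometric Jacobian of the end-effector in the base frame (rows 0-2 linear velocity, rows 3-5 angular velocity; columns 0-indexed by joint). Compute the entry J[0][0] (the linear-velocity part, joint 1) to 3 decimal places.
axis z_0 = ẑ; lever o_n−o_0 = (-2.5981,1.5000,7.0000)
cross product → J_v[:, 0] = (-1.5000,-2.5981,0.0000)
J_ω[:, 0] = z_0
entry J[0][0] = -1.5000

-1.500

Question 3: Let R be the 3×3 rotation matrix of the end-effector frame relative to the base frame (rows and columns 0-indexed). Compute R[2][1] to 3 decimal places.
End-effector y-axis (col 1 of R) = (-0.0000,-0.0000,1.0000)
R[2][1] = 1.0000

1.000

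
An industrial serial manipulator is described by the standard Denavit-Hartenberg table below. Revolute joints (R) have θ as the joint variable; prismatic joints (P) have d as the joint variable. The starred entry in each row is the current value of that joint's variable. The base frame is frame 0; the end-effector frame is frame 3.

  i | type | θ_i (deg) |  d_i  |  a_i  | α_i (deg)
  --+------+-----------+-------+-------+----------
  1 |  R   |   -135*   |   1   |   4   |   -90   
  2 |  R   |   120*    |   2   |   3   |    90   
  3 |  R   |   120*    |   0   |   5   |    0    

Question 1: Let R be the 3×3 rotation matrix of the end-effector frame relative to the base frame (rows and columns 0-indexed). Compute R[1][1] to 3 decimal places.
0.047

End-effector y-axis (col 1 of R) = (-0.6597,0.0474,0.7500)
R[1][1] = 0.0474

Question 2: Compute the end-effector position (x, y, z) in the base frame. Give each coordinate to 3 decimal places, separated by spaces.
1.824 -7.128 0.567

after link 1: o_1 = (-2.8284, -2.8284, 1.0000)
after link 2: o_2 = (-0.3536, -3.1820, -1.5981)
after link 3: o_3 = (1.8244, -7.1277, 0.5670)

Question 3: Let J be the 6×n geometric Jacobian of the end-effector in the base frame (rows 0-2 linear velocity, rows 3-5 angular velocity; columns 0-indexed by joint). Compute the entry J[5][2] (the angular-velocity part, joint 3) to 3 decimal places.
-0.500

axis z_2 = (-0.6124,-0.6124,-0.5000); lever o_n−o_2 = (2.1780,-3.9457,2.1651)
cross product → J_v[:, 2] = (-3.2987,0.2368,3.7500)
J_ω[:, 2] = z_2
entry J[5][2] = -0.5000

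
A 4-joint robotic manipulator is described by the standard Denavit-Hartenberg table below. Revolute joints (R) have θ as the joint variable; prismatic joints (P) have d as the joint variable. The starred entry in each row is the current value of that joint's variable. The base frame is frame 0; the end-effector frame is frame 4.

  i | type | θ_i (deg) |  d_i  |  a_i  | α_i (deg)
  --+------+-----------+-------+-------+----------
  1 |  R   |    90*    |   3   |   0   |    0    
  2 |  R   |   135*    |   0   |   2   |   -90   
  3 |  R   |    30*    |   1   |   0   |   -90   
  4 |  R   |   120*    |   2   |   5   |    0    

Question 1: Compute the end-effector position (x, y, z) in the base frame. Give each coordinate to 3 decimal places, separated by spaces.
after link 1: o_1 = (0.0000, 0.0000, 3.0000)
after link 2: o_2 = (-1.4142, -1.4142, 3.0000)
after link 3: o_3 = (-0.7071, -2.1213, 3.0000)
after link 4: o_4 = (-1.5309, 3.1786, 2.5179)

-1.531 3.179 2.518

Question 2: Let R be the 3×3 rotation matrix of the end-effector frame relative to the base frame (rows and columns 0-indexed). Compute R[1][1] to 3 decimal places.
End-effector y-axis (col 1 of R) = (0.8839,0.1768,0.4330)
R[1][1] = 0.1768

0.177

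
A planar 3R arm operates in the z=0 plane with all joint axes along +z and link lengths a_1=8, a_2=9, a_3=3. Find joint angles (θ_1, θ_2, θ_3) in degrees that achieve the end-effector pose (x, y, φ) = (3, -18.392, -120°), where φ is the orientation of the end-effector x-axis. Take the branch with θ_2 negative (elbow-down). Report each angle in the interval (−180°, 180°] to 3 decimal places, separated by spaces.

wrist centre = target − a_3·(cos φ, sin φ) = (4.5000, -15.7939)
cos θ_2 = (269.6980−8²−9²)/(2·8·9) = 0.8660; θ_2 = -30.0077° (elbow-down)
β = atan2(-15.7939,4.5000) = -74.0967°; ψ = atan2(-4.5010,15.7936) = -15.9071°
θ_1 = β − ψ = -58.1896°
θ_3 = φ − θ_1 − θ_2 = -31.8027° (wrapped to (-180°,180°])

-58.190 -30.008 -31.803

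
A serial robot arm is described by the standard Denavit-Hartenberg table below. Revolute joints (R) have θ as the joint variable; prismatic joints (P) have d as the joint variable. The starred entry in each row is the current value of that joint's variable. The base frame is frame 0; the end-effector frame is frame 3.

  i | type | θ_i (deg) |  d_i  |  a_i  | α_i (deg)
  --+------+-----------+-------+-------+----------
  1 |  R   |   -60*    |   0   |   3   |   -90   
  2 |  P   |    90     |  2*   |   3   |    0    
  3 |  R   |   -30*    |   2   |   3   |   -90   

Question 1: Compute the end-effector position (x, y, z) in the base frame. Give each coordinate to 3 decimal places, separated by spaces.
5.714 -1.897 -5.598

after link 1: o_1 = (1.5000, -2.5981, 0.0000)
after link 2: o_2 = (3.2321, -1.5981, -3.0000)
after link 3: o_3 = (5.7141, -1.8971, -5.5981)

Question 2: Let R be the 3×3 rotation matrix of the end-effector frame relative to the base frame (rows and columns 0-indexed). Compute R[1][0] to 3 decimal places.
-0.433

End-effector x-axis (col 0 of R) = (0.2500,-0.4330,-0.8660)
R[1][0] = -0.4330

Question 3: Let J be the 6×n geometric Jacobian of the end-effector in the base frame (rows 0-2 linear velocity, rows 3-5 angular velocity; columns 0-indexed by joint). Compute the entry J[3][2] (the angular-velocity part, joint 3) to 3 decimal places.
axis z_2 = (0.8660,0.5000,0.0000); lever o_n−o_2 = (2.4821,-0.2990,-2.5981)
cross product → J_v[:, 2] = (-1.2990,2.2500,-1.5000)
J_ω[:, 2] = z_2
entry J[3][2] = 0.8660

0.866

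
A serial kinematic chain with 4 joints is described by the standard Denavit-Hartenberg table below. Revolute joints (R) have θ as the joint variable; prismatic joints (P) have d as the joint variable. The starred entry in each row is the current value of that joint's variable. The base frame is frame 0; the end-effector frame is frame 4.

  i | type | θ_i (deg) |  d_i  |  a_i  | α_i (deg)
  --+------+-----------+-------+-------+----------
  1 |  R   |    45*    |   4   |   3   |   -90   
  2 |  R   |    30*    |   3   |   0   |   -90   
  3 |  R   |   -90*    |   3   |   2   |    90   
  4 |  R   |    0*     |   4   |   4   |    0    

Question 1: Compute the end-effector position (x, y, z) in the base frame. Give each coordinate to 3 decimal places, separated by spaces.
-7.753 4.975 3.402

after link 1: o_1 = (2.1213, 2.1213, 4.0000)
after link 2: o_2 = (0.0000, 4.2426, 4.0000)
after link 3: o_3 = (-2.4749, 4.5962, 1.4019)
after link 4: o_4 = (-7.7528, 4.9751, 3.4019)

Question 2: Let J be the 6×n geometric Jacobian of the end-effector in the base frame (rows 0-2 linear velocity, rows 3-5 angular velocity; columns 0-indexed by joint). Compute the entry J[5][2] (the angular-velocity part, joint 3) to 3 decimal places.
-0.866

axis z_2 = (-0.3536,-0.3536,-0.8660); lever o_n−o_2 = (-7.7528,0.7325,-0.5981)
cross product → J_v[:, 2] = (0.8458,6.5027,-3.0000)
J_ω[:, 2] = z_2
entry J[5][2] = -0.8660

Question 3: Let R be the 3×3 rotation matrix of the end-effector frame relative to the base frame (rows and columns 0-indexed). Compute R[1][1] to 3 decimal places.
End-effector y-axis (col 1 of R) = (-0.3536,-0.3536,-0.8660)
R[1][1] = -0.3536

-0.354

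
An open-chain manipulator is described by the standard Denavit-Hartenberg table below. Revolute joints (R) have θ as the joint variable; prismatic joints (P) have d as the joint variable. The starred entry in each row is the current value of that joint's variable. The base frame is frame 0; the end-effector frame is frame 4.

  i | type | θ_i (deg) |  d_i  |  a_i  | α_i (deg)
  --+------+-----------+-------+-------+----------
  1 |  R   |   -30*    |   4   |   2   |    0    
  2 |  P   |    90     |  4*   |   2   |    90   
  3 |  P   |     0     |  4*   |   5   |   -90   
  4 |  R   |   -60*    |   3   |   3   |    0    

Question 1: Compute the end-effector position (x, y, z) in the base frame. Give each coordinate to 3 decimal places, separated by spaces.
after link 1: o_1 = (1.7321, -1.0000, 4.0000)
after link 2: o_2 = (2.7321, 0.7321, 8.0000)
after link 3: o_3 = (8.6962, 3.0622, 8.0000)
after link 4: o_4 = (11.6962, 3.0622, 11.0000)

11.696 3.062 11.000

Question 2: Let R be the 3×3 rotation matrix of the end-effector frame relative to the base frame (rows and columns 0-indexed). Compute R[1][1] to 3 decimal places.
1.000

End-effector y-axis (col 1 of R) = (-0.0000,1.0000,0.0000)
R[1][1] = 1.0000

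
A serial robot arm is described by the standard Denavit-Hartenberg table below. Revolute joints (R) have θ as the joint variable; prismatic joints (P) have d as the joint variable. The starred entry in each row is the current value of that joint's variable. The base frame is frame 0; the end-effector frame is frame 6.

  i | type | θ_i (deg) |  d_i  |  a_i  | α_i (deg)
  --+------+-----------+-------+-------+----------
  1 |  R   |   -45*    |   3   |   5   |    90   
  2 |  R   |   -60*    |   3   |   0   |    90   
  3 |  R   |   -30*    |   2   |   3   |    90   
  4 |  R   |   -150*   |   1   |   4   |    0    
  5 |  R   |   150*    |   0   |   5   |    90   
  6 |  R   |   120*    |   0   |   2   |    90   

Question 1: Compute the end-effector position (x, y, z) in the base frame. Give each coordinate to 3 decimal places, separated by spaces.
4.937 -3.333 1.531

after link 1: o_1 = (3.5355, -3.5355, 3.0000)
after link 2: o_2 = (1.4142, -5.6569, 3.0000)
after link 3: o_3 = (2.1687, -4.2900, -0.2500)
after link 4: o_4 = (1.5436, -4.8897, 3.7811)
after link 5: o_5 = (4.8423, -4.6529, 0.0311)
after link 6: o_6 = (4.9371, -3.3334, 1.5311)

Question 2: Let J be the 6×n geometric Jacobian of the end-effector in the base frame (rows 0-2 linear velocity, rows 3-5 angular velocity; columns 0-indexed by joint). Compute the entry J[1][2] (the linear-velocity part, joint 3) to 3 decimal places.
axis z_2 = (-0.6124,0.6124,-0.5000); lever o_n−o_2 = (3.5228,2.3235,-1.4689)
cross product → J_v[:, 2] = (0.2622,-2.6609,-3.5801)
J_ω[:, 2] = z_2
entry J[1][2] = -2.6609

-2.661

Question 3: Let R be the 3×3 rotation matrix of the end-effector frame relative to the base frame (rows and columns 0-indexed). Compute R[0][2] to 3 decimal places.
0.789

End-effector z-axis (col 2 of R) = (0.7891,0.4356,-0.4330)
R[0][2] = 0.7891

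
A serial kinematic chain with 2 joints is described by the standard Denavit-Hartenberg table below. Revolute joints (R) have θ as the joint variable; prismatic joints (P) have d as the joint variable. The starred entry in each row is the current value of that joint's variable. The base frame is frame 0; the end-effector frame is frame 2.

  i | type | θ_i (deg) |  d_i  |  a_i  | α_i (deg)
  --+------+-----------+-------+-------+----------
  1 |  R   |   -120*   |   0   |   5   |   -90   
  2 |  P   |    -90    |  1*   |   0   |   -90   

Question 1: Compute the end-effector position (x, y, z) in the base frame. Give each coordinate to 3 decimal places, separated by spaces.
-1.634 -4.830 0.000

after link 1: o_1 = (-2.5000, -4.3301, 0.0000)
after link 2: o_2 = (-1.6340, -4.8301, 0.0000)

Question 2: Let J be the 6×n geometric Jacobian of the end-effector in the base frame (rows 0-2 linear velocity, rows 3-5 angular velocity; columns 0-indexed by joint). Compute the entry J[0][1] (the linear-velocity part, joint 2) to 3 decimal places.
prismatic axis z_1 = (0.8660,-0.5000,0.0000)
J_v[:, 1] = z_1; J_ω[:, 1] = (0,0,0)
entry J[0][1] = 0.8660

0.866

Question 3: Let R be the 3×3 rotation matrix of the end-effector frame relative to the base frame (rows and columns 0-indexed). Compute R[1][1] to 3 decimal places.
0.500

End-effector y-axis (col 1 of R) = (-0.8660,0.5000,-0.0000)
R[1][1] = 0.5000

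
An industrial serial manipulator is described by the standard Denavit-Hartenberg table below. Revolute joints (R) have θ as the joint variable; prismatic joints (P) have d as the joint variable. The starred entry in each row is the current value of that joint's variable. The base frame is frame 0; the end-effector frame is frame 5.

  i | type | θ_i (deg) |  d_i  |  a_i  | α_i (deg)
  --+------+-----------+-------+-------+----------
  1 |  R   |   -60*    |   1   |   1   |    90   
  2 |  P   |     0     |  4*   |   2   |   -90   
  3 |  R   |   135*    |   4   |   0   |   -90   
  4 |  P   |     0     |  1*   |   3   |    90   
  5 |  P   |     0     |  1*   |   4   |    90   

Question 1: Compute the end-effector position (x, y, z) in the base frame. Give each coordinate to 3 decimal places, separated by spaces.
-1.118 2.422 6.000

after link 1: o_1 = (0.5000, -0.8660, 1.0000)
after link 2: o_2 = (-1.9641, -4.5981, 1.0000)
after link 3: o_3 = (-1.9641, -4.5981, 5.0000)
after link 4: o_4 = (-2.1536, -1.4415, 5.0000)
after link 5: o_5 = (-1.1183, 2.4222, 6.0000)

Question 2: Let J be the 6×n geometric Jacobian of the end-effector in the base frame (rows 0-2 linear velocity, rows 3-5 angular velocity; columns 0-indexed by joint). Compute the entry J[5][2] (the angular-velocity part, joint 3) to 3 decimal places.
1.000

axis z_2 = (0.0000,0.0000,1.0000); lever o_n−o_2 = (0.8458,7.0203,5.0000)
cross product → J_v[:, 2] = (-7.0203,0.8458,0.0000)
J_ω[:, 2] = z_2
entry J[5][2] = 1.0000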